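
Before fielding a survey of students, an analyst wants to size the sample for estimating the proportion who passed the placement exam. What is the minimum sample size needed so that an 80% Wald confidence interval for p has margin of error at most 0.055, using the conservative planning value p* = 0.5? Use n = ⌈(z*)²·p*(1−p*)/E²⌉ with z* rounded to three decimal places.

n = 136

The 80% critical value is z* = 1.282.
p*(1−p*) = 0.50·0.50 = 0.2500.
Required n before rounding: 1.643524 × 0.2500 / 0.055² = 135.828.
Rounding up, n = 136.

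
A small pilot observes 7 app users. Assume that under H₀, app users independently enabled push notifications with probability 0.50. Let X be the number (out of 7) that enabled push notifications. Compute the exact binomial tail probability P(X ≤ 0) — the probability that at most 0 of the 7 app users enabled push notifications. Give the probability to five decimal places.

X ~ Binomial(n=7, p=0.50).
P(X ≤ 0) = C(7,0)·0.50^0·0.50^7.
= 0.007812 = 0.00781.

P = 0.00781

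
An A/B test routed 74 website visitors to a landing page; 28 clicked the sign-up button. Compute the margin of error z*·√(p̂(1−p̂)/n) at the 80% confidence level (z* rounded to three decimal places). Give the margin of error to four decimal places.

p̂ = 28/74 = 0.37838.
Standard error of p̂: √(0.235208/74) = √0.003178489 = 0.056378.
z* = 1.282 at the 80% level.
ME = 1.282·0.056378 = 0.0723.

ME = 0.0723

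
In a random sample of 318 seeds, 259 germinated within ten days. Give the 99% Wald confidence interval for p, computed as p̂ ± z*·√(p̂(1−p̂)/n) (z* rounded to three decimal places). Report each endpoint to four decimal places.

The sample proportion is 259/318 = 0.81447.
SE(p̂) = √(0.81447·0.18553/318) = 0.021799.
For 99% confidence, z* = 2.576.
Margin = 2.576·0.021799 = 0.05615.
CI: 0.81447 ± 0.05615 = (0.7583, 0.8706).

(0.7583, 0.8706)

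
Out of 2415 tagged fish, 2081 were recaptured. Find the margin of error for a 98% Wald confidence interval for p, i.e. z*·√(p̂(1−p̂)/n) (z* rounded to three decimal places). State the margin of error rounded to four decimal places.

p̂ = 2081/2415 = 0.86170.
SE(p̂) = √(0.86170·0.13830/2415) = 0.007025.
z* = 2.326 at the 98% level.
ME = 2.326·0.007025 = 0.0163.

ME = 0.0163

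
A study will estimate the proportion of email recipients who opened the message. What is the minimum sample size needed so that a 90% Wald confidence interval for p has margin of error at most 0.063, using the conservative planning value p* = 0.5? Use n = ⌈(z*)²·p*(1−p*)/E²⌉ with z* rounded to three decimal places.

n = 171

The 90% critical value is z* = 1.645.
p*(1−p*) = 0.50·0.50 = 0.2500.
(z*)²·p*(1−p*)/E² = 2.706025·0.2500/0.003969 = 170.448.
⌈170.448⌉ = 171.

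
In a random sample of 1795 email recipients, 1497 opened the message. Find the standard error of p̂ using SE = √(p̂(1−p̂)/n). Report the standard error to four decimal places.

SE = 0.0088

With x = 1497 successes in n = 1795, p̂ = 0.83398.
p̂(1−p̂) = 0.83398·0.16602 = 0.138457.
SE = √(0.138457/1795) = 0.0088.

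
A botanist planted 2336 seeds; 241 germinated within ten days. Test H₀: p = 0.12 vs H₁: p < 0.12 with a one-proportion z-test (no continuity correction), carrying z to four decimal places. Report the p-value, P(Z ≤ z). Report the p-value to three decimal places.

Sample proportion p̂ = 241/2336 = 0.10317.
Null standard error: √(0.12·0.88/2336) = √0.000045205 = 0.006724.
Test statistic (full precision, shown to 4 dp): z = (241/2336 − 0.12)/SE₀ ≈ -2.5035.
From the standard normal, P(Z ≤ z) = 0.006.

p-value = 0.006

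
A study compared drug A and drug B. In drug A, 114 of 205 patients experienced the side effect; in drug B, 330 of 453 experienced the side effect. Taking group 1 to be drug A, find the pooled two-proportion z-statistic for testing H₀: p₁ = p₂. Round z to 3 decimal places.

z = -4.371

Sample proportions: p̂₁ = 114/205 = 0.55610 and p̂₂ = 330/453 = 0.72848.
Pooled p̂ = (114+330)/(205+453) = 444/658 = 0.67477.
SE = √[p̂(1−p̂)(1/n₁+1/n₂)] = √[0.67477·0.32523·(1/205+1/453)] ≈ 0.039433.
z = -0.17238/0.039433 = -4.371.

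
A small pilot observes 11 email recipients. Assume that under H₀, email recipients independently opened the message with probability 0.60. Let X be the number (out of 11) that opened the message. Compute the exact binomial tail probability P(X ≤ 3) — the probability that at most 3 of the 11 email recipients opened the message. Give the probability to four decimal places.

X ~ Binomial(n=11, p=0.60).
P(X ≤ 3) = C(11,0)·0.60^0·0.40^11 + C(11,1)·0.60^1·0.40^10 + C(11,2)·0.60^2·0.40^9 + C(11,3)·0.60^3·0.40^8.
= 0.000042 + 0.000692 + 0.005190 + 0.023357 = 0.0293.

P = 0.0293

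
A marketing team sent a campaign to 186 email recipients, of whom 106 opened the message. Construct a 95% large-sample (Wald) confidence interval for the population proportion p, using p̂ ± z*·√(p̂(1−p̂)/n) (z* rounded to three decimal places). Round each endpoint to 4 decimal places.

(0.4987, 0.6410)

Sample proportion p̂ = 106/186 = 0.56989.
SE = √(p̂(1−p̂)/n) = √(0.245115/186) = 0.036302.
z* = 1.960 at the 95% level.
Margin = 1.960·0.036302 = 0.07115.
Interval: 0.56989 ± 0.07115 → (0.4987, 0.6410).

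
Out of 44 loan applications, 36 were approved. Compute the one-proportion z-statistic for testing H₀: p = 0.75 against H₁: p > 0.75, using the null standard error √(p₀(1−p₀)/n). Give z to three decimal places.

p̂ = 36/44 = 0.81818.
Under H₀, SE = √(p₀(1−p₀)/n) = √(0.75·0.25/44) = √0.004261364 = 0.065279.
z = (p̂ − p₀)/SE = (0.81818 − 0.75)/0.065279 = 1.044.

z = 1.044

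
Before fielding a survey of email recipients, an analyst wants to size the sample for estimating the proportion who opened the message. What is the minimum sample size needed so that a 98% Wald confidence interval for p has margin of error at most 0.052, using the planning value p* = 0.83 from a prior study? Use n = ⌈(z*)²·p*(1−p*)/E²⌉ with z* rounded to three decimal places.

n = 283

The 98% critical value is z* = 2.326.
p*(1−p*) = 0.83·0.17 = 0.1411.
Required n before rounding: 5.410276 × 0.1411 / 0.052² = 282.319.
⌈282.319⌉ = 283.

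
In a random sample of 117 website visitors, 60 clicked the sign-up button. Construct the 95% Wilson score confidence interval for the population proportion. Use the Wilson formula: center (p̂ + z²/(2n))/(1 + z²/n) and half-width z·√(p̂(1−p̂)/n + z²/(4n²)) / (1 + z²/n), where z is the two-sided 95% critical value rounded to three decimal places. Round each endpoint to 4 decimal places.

p̂ = 60/117 = 0.51282; z = 1.960, so z² = 3.841600.
1 + z²/n = 1.032834.
Center = (0.51282 + 0.016417)/1.032834 = 0.51241.
Radicand: p̂(1−p̂)/n + z²/(4n²) = 0.002135347 + 0.000070159 = 0.002205506.
Half-width = 1.960·√0.002205506/1.032834 = 0.08912.
Interval: 0.51241 ± 0.08912 → (0.4233, 0.6015).

(0.4233, 0.6015)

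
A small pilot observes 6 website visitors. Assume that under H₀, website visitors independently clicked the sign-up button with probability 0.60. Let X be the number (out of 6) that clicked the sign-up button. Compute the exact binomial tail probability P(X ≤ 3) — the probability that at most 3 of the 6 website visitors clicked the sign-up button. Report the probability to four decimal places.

X ~ Binomial(n=6, p=0.60).
P(X ≤ 3) = C(6,0)·0.60^0·0.40^6 + C(6,1)·0.60^1·0.40^5 + C(6,2)·0.60^2·0.40^4 + C(6,3)·0.60^3·0.40^3.
= 0.004096 + 0.036864 + 0.138240 + 0.276480 = 0.4557.

P = 0.4557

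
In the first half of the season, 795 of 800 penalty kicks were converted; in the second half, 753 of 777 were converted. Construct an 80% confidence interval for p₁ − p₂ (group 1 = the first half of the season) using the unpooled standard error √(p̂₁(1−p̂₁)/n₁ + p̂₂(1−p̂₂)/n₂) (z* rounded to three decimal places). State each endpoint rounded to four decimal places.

p̂₁ = 795/800 = 0.99375, p̂₂ = 753/777 = 0.96911; p̂₁ − p̂₂ = 0.02464.
SE = √(0.000007764 + 0.000038525) = √0.000046289 = 0.006804.
The 80% critical value is z* = 1.282. Margin of error = 0.00872.
Interval: 0.02464 ± 0.00872 → (0.0159, 0.0334).

(0.0159, 0.0334)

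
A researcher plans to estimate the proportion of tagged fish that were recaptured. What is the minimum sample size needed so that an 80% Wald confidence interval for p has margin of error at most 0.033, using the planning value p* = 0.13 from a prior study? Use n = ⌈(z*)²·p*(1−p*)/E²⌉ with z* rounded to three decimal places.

n = 171

The 80% critical value is z* = 1.282.
p*(1−p*) = 0.1131.
Required n before rounding: 1.643524 × 0.1131 / 0.033² = 170.691.
⌈170.691⌉ = 171.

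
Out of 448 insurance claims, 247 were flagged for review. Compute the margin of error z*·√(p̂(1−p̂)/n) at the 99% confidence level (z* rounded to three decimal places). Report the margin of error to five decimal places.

Sample proportion p̂ = 247/448 = 0.55134.
Standard error of p̂: √(0.247364/448) = √0.000552152 = 0.023498.
The 99% critical value is z* = 2.576.
So ME = 0.06053.

ME = 0.06053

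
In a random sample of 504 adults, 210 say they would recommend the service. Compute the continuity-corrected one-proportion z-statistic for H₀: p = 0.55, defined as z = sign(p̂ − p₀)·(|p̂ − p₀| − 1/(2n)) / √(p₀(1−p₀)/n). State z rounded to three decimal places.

z = -5.972

Sample proportion p̂ = 210/504 = 0.41667. p̂ − p₀ = -0.133333.
1/(2n) = 0.000992.
Corrected numerator: |-0.133333| − 0.000992 = 0.132341.
Null standard error: √(0.55·0.45/504) = √0.000491071 = 0.022160.
z = (−)0.132341/0.022160 = -5.972.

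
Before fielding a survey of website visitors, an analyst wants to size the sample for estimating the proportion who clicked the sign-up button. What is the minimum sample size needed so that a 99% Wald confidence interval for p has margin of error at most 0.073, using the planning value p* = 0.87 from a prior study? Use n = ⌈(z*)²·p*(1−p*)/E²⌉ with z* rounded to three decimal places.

n = 141

z* = 2.576 at the 99% level.
p*(1−p*) = 0.87·0.13 = 0.1131.
(z*)²·p*(1−p*)/E² = 6.635776·0.1131/0.005329 = 140.834.
Rounding up, n = 141.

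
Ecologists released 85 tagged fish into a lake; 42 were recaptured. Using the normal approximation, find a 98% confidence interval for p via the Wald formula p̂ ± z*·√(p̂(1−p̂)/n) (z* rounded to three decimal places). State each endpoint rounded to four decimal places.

Sample proportion p̂ = 42/85 = 0.49412.
SE = √(p̂(1−p̂)/n) = √(0.249965/85) = 0.054229.
The 98% critical value is z* = 2.326.
Margin of error: 2.326 × 0.054229 = 0.12614.
Interval: 0.49412 ± 0.12614 → (0.3680, 0.6203).

(0.3680, 0.6203)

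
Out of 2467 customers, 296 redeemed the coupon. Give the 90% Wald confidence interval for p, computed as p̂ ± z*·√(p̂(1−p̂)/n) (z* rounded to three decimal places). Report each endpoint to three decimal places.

Sample proportion p̂ = 296/2467 = 0.11998.
SE = √(p̂(1−p̂)/n) = √(0.105588/2467) = 0.006542.
The 90% critical value is z* = 1.645.
Margin of error: 1.645 × 0.006542 = 0.01076.
CI: 0.11998 ± 0.01076 = (0.109, 0.131).

(0.109, 0.131)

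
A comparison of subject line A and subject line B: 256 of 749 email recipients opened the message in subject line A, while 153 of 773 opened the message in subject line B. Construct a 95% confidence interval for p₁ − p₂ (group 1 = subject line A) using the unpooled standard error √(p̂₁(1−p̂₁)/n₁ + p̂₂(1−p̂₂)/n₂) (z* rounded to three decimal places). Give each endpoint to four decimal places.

(0.0998, 0.1879)

p̂₁ = 256/749 = 0.34179, p̂₂ = 153/773 = 0.19793; p̂₁ − p̂₂ = 0.14386.
SE = √(0.000300360 + 0.000205374) = √0.000505734 = 0.022489.
For 95% confidence, z* = 1.960. Margin of error = 0.04408.
So the interval runs from 0.0998 to 0.1879.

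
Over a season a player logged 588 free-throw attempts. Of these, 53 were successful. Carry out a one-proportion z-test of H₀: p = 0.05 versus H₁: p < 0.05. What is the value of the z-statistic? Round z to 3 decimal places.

Sample proportion p̂ = 53/588 = 0.09014.
SE₀ = √(0.05·0.95/588) = 0.008988.
z = (0.09014 − 0.05)/0.008988 = 0.04014/0.008988 = 4.466.

z = 4.466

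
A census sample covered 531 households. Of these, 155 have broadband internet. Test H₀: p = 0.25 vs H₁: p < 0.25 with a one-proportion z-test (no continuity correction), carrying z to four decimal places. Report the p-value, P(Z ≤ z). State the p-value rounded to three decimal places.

p-value = 0.987

With x = 155 successes in n = 531, p̂ = 0.29190.
Under H₀, SE = √(p₀(1−p₀)/n) = √(0.25·0.75/531) = √0.000353107 = 0.018791.
Test statistic (full precision, shown to 4 dp): z = (155/531 − 0.25)/SE₀ ≈ 2.2299.
p-value = P(Z ≤ z) with z = 2.2299 → 0.987.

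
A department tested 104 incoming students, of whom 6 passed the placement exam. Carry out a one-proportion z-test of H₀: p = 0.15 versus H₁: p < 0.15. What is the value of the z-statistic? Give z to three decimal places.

z = -2.636

p̂ = 6/104 = 0.05769.
SE₀ = √(0.15·0.85/104) = 0.035014.
z = (p̂ − p₀)/SE = (0.05769 − 0.15)/0.035014 = -2.636.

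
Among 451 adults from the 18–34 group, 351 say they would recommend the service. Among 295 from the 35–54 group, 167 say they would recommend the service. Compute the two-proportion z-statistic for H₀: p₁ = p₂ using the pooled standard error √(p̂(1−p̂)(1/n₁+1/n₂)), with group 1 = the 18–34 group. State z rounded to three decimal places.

z = 6.151

Sample proportions: p̂₁ = 351/451 = 0.77827 and p̂₂ = 167/295 = 0.56610.
Pooled p̂ = (351+167)/(451+295) = 518/746 = 0.69437.
SE = √[p̂(1−p̂)(1/n₁+1/n₂)] = √[0.69437·0.30563·(1/451+1/295)] ≈ 0.034496.
z = 0.21217/0.034496 = 6.151.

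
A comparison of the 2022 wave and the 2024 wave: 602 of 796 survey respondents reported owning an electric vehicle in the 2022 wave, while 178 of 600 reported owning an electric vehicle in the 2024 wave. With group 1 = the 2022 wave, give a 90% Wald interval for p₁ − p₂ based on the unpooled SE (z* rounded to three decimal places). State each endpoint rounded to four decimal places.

(0.4200, 0.4992)

p̂₁ = 602/796 = 0.75628, p̂₂ = 178/600 = 0.29667; p̂₁ − p̂₂ = 0.45961.
SE = √(0.000231558 + 0.000347759) = √0.000579317 = 0.024069.
The 90% critical value is z* = 1.645. Margin of error = 0.03959.
CI: 0.45961 ± 0.03959 = (0.4200, 0.4992).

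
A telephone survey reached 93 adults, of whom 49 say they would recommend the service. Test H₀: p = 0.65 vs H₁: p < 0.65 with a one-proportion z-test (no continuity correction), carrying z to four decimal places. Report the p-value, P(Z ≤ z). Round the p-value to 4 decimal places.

With x = 49 successes in n = 93, p̂ = 0.52688.
Null standard error: √(0.65·0.35/93) = √0.002446237 = 0.049459.
z = (p̂ − p₀)/SE = (49/93 − 0.65)/0.049459 ≈ -2.4893.
From the standard normal, P(Z ≤ z) = 0.0064.

p-value = 0.0064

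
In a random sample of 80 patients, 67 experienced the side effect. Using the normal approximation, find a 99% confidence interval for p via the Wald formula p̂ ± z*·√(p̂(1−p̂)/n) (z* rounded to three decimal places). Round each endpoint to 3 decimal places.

(0.731, 0.944)

With x = 67 successes in n = 80, p̂ = 0.83750.
SE = √(p̂(1−p̂)/n) = √(0.136094/80) = 0.041245.
For 99% confidence, z* = 2.576.
Margin of error: 2.576 × 0.041245 = 0.10625.
So the interval runs from 0.731 to 0.944.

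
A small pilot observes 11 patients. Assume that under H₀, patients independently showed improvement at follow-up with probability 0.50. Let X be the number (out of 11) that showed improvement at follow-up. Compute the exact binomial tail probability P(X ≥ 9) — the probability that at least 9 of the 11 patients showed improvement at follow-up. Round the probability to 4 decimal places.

X is binomial with n = 11 and p = 0.50.
P(X ≥ 9) = C(11,9)·0.50^9·0.50^2 + C(11,10)·0.50^10·0.50^1 + C(11,11)·0.50^11·0.50^0.
= 0.026855 + 0.005371 + 0.000488 = 0.0327.

P = 0.0327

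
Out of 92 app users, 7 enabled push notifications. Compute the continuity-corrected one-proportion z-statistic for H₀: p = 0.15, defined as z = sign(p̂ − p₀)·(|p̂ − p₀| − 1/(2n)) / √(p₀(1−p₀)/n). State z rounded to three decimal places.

z = -1.839

With x = 7 successes in n = 92, p̂ = 0.07609. p̂ − p₀ = -0.073913.
Continuity correction 1/(2n) = 1/184 = 0.005435.
Corrected numerator: |-0.073913| − 0.005435 = 0.068478.
Under H₀, SE = √(p₀(1−p₀)/n) = √(0.15·0.85/92) = √0.001385870 = 0.037227.
z = −0.068478/0.037227 = -1.839.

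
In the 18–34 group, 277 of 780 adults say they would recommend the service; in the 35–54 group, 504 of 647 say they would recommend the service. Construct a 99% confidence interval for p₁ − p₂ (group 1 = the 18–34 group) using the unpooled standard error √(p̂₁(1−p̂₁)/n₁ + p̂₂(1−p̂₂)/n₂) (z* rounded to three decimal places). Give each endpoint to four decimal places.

p̂₁ = 0.35513, p̂₂ = 0.77898, so the observed difference is -0.42385.
SE = √(0.000293605 + 0.000266105) = √0.000559710 = 0.023658.
For 99% confidence, z* = 2.576. Margin of error = 0.06094.
CI: -0.42385 ± 0.06094 = (-0.4848, -0.3629).

(-0.4848, -0.3629)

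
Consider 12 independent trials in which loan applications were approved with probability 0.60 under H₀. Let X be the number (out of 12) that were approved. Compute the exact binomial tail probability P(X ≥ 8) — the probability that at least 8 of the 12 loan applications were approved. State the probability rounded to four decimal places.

X is binomial with n = 12 and p = 0.60.
P(X ≥ 8) = Σ_{j=8}^{12} C(12,j)·0.60^j·0.40^{12−j}.
= 0.212841 + 0.141894 + 0.063852 + 0.017414 + 0.002177 = 0.4382.

P = 0.4382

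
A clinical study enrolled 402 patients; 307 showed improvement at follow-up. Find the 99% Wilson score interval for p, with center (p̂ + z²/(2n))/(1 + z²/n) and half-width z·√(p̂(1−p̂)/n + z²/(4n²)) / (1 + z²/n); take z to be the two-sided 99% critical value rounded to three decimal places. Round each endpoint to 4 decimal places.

(0.7051, 0.8137)

p̂ = 307/402 = 0.76368; z = 2.576, so z² = 6.635776.
1 + z²/n = 1.016507.
Adjusted center: (0.76368 + z²/(2n))/1.016507 = 0.75940.
Radicand: p̂(1−p̂)/n + z²/(4n²) = 0.000448935 + 0.000010265 = 0.000459200.
Half-width = z·√(radicand)/denom = 2.576·0.021429/1.016507 = 0.05430.
Interval: 0.75940 ± 0.05430 → (0.7051, 0.8137).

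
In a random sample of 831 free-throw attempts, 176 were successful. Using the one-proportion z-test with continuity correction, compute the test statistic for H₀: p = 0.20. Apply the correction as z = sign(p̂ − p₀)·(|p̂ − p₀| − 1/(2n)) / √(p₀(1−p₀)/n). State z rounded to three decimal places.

z = 0.807

Sample proportion p̂ = 176/831 = 0.21179. p̂ − p₀ = 0.011793.
1/(2n) = 0.000602.
Corrected numerator: |0.011793| − 0.000602 = 0.011191.
Under H₀, SE = √(p₀(1−p₀)/n) = √(0.20·0.80/831) = √0.000192539 = 0.013876.
z = (+)0.011191/0.013876 = 0.807.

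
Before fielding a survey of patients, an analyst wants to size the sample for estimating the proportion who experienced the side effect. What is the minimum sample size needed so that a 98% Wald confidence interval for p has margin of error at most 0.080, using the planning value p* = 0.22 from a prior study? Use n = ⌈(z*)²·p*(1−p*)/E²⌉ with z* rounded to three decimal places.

n = 146

The 98% critical value is z* = 2.326.
p*(1−p*) = 0.1716.
Required n before rounding: 5.410276 × 0.1716 / 0.080² = 145.063.
Rounding up, n = 146.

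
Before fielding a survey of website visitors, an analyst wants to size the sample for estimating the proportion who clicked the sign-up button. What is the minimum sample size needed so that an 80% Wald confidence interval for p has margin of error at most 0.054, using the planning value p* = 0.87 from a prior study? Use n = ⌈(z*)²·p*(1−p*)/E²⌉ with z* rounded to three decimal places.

z* = 1.282 at the 80% level.
p*(1−p*) = 0.87·0.13 = 0.1131.
Required n before rounding: 1.643524 × 0.1131 / 0.054² = 63.746.
⌈63.746⌉ = 64.

n = 64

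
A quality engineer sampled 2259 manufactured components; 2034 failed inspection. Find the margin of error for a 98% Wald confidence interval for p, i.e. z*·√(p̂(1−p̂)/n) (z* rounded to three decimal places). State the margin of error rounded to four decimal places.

ME = 0.0147

The sample proportion is 2034/2259 = 0.90040.
Standard error of p̂: √(0.089681/2259) = √0.000039699 = 0.006301.
z* = 2.326 at the 98% level.
Margin of error = z*·SE = 2.326 × 0.006301 = 0.0147.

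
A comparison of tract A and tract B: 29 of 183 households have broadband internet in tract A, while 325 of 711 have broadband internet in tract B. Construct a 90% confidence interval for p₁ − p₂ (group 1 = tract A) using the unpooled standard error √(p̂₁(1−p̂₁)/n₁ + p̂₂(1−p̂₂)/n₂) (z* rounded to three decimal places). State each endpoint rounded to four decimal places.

p̂₁ = 0.15847, p̂₂ = 0.45710, so the observed difference is -0.29863.
SE = √(0.000728728 + 0.000349029) = √0.001077757 = 0.032829.
The 90% critical value is z* = 1.645. Margin = 1.645·0.032829 = 0.05400.
CI: -0.29863 ± 0.05400 = (-0.3526, -0.2446).

(-0.3526, -0.2446)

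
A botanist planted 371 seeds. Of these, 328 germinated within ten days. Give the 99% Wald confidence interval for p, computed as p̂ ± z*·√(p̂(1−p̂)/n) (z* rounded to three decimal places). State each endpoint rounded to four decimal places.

Sample proportion p̂ = 328/371 = 0.88410.
Standard error of p̂: √(0.102469/371) = √0.000276198 = 0.016619.
The 99% critical value is z* = 2.576.
Margin = 2.576·0.016619 = 0.04281.
Interval: 0.88410 ± 0.04281 → (0.8413, 0.9269).

(0.8413, 0.9269)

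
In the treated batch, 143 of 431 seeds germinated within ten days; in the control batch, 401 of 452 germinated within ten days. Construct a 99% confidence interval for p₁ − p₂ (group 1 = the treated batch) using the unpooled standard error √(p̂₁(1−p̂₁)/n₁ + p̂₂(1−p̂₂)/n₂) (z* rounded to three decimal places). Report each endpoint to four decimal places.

(-0.6253, -0.4855)

p̂₁ = 0.33179, p̂₂ = 0.88717, so the observed difference is -0.55538.
Unpooled SE = √(p̂₁(1−p̂₁)/n₁ + p̂₂(1−p̂₂)/n₂) = √(0.000514395 + 0.000221462) = 0.027127.
z* = 2.576 at the 99% level. Margin of error = 0.06988.
Interval: -0.55538 ± 0.06988 → (-0.6253, -0.4855).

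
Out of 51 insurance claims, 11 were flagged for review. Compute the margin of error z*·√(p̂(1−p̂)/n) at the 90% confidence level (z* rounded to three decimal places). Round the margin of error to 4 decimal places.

ME = 0.0947

Sample proportion p̂ = 11/51 = 0.21569.
SE = √(p̂(1−p̂)/n) = √(0.169166/51) = 0.057593.
For 90% confidence, z* = 1.645.
So ME = 0.0947.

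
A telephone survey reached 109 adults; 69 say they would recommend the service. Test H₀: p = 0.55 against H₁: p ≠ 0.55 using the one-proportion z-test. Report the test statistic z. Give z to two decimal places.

The sample proportion is 69/109 = 0.63303.
SE₀ = √(0.55·0.45/109) = 0.047651.
Test statistic: z = 0.08303/0.047651 = 1.74.

z = 1.74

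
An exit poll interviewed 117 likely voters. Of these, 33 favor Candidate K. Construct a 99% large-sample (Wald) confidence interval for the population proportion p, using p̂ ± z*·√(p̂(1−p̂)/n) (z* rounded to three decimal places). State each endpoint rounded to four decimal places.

With x = 33 successes in n = 117, p̂ = 0.28205.
Standard error of p̂: √(0.202498/117) = √0.001730755 = 0.041602.
For 99% confidence, z* = 2.576.
Margin = 2.576·0.041602 = 0.10717.
CI: 0.28205 ± 0.10717 = (0.1749, 0.3892).

(0.1749, 0.3892)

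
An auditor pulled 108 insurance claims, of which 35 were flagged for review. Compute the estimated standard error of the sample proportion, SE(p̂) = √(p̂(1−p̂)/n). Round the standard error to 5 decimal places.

The sample proportion is 35/108 = 0.32407.
p̂(1−p̂) = 0.219049.
Dividing by n and taking the root: √0.002028231 = 0.04504.

SE = 0.04504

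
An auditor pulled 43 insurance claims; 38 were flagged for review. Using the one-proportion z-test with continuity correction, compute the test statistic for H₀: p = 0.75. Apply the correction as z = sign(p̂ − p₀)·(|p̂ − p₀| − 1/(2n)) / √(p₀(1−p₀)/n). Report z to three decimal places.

z = 1.849

Sample proportion p̂ = 38/43 = 0.88372. p̂ − p₀ = 0.133721.
Continuity correction 1/(2n) = 1/86 = 0.011628.
Corrected numerator: |0.133721| − 0.011628 = 0.122093.
SE₀ = √(0.75·0.25/43) = 0.066034.
z = +0.122093/0.066034 = 1.849.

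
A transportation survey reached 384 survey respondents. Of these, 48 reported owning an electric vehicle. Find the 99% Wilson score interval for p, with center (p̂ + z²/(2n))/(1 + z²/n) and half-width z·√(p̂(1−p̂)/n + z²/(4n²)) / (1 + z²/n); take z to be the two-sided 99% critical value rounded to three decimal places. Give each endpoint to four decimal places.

p̂ = 48/384 = 0.12500; z = 2.576, so z² = 6.635776.
1 + z²/n = 1.017281.
Center = (0.12500 + 0.008640)/1.017281 = 0.13137.
Radicand: p̂(1−p̂)/n + z²/(4n²) = 0.000284831 + 0.000011250 = 0.000296081.
Half-width = 2.576·√0.000296081/1.017281 = 0.04357.
CI: 0.13137 ± 0.04357 = (0.0878, 0.1749).

(0.0878, 0.1749)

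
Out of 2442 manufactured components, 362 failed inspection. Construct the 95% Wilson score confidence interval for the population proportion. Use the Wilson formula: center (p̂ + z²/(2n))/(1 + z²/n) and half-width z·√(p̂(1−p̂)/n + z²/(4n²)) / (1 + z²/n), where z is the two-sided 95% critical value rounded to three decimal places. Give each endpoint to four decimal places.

p̂ = 362/2442 = 0.14824; z = 1.960, so z² = 3.841600.
Denominator 1 + z²/n = 1 + 3.841600/2442 = 1.001573.
Adjusted center: (0.14824 + z²/(2n))/1.001573 = 0.14879.
Radicand: p̂(1−p̂)/n + z²/(4n²) = 0.000051705 + 0.000000161 = 0.000051866.
Half-width = 1.960·√0.000051866/1.001573 = 0.01409.
Interval: 0.14879 ± 0.01409 → (0.1347, 0.1629).

(0.1347, 0.1629)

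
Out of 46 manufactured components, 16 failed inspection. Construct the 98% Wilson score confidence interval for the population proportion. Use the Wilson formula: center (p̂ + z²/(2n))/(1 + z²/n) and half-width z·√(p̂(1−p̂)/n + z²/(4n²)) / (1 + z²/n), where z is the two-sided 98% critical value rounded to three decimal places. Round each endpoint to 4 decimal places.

(0.2085, 0.5192)

p̂ = 16/46 = 0.34783; z = 2.326, so z² = 5.410276.
1 + z²/n = 1.117615.
Center = (0.34783 + 0.058807)/1.117615 = 0.36384.
Radicand: p̂(1−p̂)/n + z²/(4n²) = 0.004931372 + 0.000639210 = 0.005570582.
Half-width = z·√(radicand)/denom = 2.326·0.074636/1.117615 = 0.15533.
Interval: 0.36384 ± 0.15533 → (0.2085, 0.5192).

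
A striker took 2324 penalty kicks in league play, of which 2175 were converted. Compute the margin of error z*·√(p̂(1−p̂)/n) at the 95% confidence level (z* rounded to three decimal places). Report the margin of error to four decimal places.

ME = 0.0100

p̂ = 2175/2324 = 0.93589.
SE = √(p̂(1−p̂)/n) = √(0.060003/2324) = 0.005081.
z* = 1.960 at the 95% level.
So ME = 0.0100.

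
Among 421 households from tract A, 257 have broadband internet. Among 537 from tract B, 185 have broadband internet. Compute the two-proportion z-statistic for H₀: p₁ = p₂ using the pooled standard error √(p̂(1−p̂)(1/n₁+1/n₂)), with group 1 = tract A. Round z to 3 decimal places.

p̂₁ = 257/421 = 0.61045, p̂₂ = 185/537 = 0.34451.
Pooled p̂ = (257+185)/(421+537) = 442/958 = 0.46138.
SE = √[p̂(1−p̂)(1/n₁+1/n₂)] = √[0.46138·0.53862·(1/421+1/537)] ≈ 0.032451.
z = 0.26594/0.032451 = 8.195.

z = 8.195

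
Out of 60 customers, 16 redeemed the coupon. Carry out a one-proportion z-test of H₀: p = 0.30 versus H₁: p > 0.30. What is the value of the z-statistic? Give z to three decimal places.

z = -0.563

p̂ = 16/60 = 0.26667.
SE₀ = √(0.30·0.70/60) = 0.059161.
z = (0.26667 − 0.30)/0.059161 = -0.03333/0.059161 = -0.563.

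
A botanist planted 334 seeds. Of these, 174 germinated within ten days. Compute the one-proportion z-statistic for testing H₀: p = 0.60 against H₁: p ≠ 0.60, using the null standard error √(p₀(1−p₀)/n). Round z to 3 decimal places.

p̂ = 174/334 = 0.52096.
SE₀ = √(0.60·0.40/334) = 0.026806.
Test statistic: z = -0.07904/0.026806 = -2.949.

z = -2.949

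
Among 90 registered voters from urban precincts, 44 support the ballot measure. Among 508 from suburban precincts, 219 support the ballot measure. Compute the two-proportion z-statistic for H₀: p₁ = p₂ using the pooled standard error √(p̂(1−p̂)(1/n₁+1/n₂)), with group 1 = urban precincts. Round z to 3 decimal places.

p̂₁ = 44/90 = 0.48889, p̂₂ = 219/508 = 0.43110.
Pooling: p̂ = 263/598 = 0.43980.
Pooled SE = √[0.2463759·0.01307962] ≈ 0.056767.
z = (p̂₁ − p̂₂)/SE = (0.48889 − 0.43110)/0.056767 = 0.05779/0.056767 = 1.018.

z = 1.018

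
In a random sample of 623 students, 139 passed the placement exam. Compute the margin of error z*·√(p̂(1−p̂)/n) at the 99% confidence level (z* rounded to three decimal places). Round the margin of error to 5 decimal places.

ME = 0.04297

Sample proportion p̂ = 139/623 = 0.22311.
SE(p̂) = √(0.22311·0.77689/623) = 0.016680.
The 99% critical value is z* = 2.576.
Margin of error = z*·SE = 2.576 × 0.016680 = 0.04297.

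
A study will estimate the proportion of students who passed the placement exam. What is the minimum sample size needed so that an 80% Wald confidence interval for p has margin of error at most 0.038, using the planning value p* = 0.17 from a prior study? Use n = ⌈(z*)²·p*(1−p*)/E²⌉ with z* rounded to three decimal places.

For 80% confidence, z* = 1.282.
p*(1−p*) = 0.17·0.83 = 0.1411.
(z*)²·p*(1−p*)/E² = 1.643524·0.1411/0.001444 = 160.596.
⌈160.596⌉ = 161.

n = 161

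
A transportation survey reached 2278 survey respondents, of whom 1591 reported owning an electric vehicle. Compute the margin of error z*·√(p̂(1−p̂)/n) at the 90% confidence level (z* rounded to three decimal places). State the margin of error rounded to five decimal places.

ME = 0.01582

The sample proportion is 1591/2278 = 0.69842.
SE(p̂) = √(0.69842·0.30158/2278) = 0.009616.
The 90% critical value is z* = 1.645.
So ME = 0.01582.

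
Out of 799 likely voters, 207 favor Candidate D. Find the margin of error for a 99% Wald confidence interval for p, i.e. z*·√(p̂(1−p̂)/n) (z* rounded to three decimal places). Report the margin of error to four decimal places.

The sample proportion is 207/799 = 0.25907.
Standard error of p̂: √(0.191955/799) = √0.000240244 = 0.015500.
z* = 2.576 at the 99% level.
Margin of error = z*·SE = 2.576 × 0.015500 = 0.0399.

ME = 0.0399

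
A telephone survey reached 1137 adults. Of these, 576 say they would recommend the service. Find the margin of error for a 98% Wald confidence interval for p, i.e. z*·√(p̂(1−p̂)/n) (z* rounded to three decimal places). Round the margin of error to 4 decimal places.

With x = 576 successes in n = 1137, p̂ = 0.50660.
Standard error of p̂: √(0.249956/1137) = √0.000219839 = 0.014827.
For 98% confidence, z* = 2.326.
Margin of error = z*·SE = 2.326 × 0.014827 = 0.0345.

ME = 0.0345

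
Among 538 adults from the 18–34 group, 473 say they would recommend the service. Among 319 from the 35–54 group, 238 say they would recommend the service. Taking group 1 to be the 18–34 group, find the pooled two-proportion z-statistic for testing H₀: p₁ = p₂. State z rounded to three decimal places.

p̂₁ = 473/538 = 0.87918, p̂₂ = 238/319 = 0.74608.
Pooled p̂ = (473+238)/(538+319) = 711/857 = 0.82964.
SE = √[p̂(1−p̂)(1/n₁+1/n₂)] = √[0.82964·0.17036·(1/538+1/319)] ≈ 0.026566.
z = 0.13310/0.026566 = 5.010.

z = 5.010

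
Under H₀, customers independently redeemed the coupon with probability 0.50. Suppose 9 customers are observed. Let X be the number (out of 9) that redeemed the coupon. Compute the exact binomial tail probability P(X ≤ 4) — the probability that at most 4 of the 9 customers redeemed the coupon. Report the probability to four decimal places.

X is binomial with n = 9 and p = 0.50.
P(X ≤ 4) = Σ_{j=0}^{4} C(9,j)·0.50^j·0.50^{9−j}.
= 0.001953 + 0.017578 + 0.070312 + 0.164062 + 0.246094 = 0.5000.

P = 0.5000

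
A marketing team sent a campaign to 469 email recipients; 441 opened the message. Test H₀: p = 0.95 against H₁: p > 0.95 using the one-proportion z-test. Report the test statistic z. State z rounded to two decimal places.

The sample proportion is 441/469 = 0.94030.
SE₀ = √(0.95·0.05/469) = 0.010064.
z = (0.94030 − 0.95)/0.010064 = -0.00970/0.010064 = -0.96.

z = -0.96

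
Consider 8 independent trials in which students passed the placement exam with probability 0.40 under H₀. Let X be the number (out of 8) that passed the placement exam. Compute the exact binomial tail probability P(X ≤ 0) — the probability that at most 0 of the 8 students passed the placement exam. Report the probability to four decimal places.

P = 0.0168

X is binomial with n = 8 and p = 0.40.
P(X ≤ 0) = C(8,0)·0.40^0·0.60^8.
= 0.016796 = 0.0168.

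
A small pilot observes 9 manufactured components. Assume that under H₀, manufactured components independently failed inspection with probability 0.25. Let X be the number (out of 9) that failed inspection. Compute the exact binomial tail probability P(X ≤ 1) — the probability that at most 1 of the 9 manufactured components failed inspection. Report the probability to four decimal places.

P = 0.3003

X ~ Binomial(n=9, p=0.25).
P(X ≤ 1) = C(9,0)·0.25^0·0.75^9 + C(9,1)·0.25^1·0.75^8.
= 0.075085 + 0.225254 = 0.3003.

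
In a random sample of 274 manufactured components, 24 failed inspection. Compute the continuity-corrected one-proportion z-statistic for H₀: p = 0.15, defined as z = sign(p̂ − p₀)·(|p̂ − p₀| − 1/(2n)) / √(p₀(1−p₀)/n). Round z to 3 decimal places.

Sample proportion p̂ = 24/274 = 0.08759. p̂ − p₀ = -0.062409.
Continuity correction 1/(2n) = 1/548 = 0.001825.
Corrected numerator: |-0.062409| − 0.001825 = 0.060584.
SE₀ = √(0.15·0.85/274) = 0.021571.
z = (−)0.060584/0.021571 = -2.809.

z = -2.809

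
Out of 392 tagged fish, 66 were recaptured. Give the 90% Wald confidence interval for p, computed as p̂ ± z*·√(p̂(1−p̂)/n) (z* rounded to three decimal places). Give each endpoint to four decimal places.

The sample proportion is 66/392 = 0.16837.
Standard error of p̂: √(0.140020/392) = √0.000357193 = 0.018900.
z* = 1.645 at the 90% level.
Margin of error: 1.645 × 0.018900 = 0.03109.
Interval: 0.16837 ± 0.03109 → (0.1373, 0.1995).

(0.1373, 0.1995)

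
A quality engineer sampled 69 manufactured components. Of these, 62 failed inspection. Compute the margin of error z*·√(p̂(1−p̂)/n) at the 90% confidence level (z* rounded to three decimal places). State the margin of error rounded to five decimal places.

The sample proportion is 62/69 = 0.89855.
Standard error of p̂: √(0.091157/69) = √0.001321121 = 0.036347.
For 90% confidence, z* = 1.645.
ME = 1.645·0.036347 = 0.05979.

ME = 0.05979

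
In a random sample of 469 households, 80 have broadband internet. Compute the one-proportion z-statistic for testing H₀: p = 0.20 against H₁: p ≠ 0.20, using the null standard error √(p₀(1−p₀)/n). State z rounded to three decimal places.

z = -1.593

p̂ = 80/469 = 0.17058.
SE₀ = √(0.20·0.80/469) = 0.018470.
z = (p̂ − p₀)/SE = (0.17058 − 0.20)/0.018470 = -1.593.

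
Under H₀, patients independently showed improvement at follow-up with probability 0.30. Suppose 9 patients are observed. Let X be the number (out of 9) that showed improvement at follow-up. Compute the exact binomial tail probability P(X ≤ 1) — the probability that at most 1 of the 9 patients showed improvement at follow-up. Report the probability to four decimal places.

P = 0.1960

X is binomial with n = 9 and p = 0.30.
P(X ≤ 1) = C(9,0)·0.30^0·0.70^9 + C(9,1)·0.30^1·0.70^8.
= 0.040354 + 0.155650 = 0.1960.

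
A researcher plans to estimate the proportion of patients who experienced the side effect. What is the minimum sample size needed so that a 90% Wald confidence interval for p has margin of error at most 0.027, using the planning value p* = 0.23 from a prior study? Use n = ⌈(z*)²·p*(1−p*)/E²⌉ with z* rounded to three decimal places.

z* = 1.645 at the 90% level.
p*(1−p*) = 0.1771.
(z*)²·p*(1−p*)/E² = 2.706025·0.1771/0.000729 = 657.390.
⌈657.390⌉ = 658.

n = 658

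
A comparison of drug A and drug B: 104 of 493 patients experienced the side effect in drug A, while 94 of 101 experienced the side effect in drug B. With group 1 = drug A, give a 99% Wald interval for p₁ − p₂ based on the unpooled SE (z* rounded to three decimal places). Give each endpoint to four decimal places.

p̂₁ = 104/493 = 0.21095, p̂₂ = 94/101 = 0.93069; p̂₁ − p̂₂ = -0.71974.
Unpooled SE = √(p̂₁(1−p̂₁)/n₁ + p̂₂(1−p̂₂)/n₂) = √(0.000337631 + 0.000638648) = 0.031245.
The 99% critical value is z* = 2.576. Margin of error = 0.08049.
CI: -0.71974 ± 0.08049 = (-0.8002, -0.6393).

(-0.8002, -0.6393)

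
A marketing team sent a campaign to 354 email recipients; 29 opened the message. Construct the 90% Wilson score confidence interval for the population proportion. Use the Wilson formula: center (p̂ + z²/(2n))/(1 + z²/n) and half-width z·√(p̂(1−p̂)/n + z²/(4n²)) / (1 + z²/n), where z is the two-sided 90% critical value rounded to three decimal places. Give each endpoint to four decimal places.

Here p̂ = 29/354 = 0.08192 and z = 1.645 (z² = 2.706025).
1 + z²/n = 1.007644.
Adjusted center: (0.08192 + z²/(2n))/1.007644 = 0.08509.
Radicand: p̂(1−p̂)/n + z²/(4n²) = 0.000212457 + 0.000005398 = 0.000217855.
Half-width = z·√(radicand)/denom = 1.645·0.014760/1.007644 = 0.02410.
So the interval runs from 0.0610 to 0.1092.

(0.0610, 0.1092)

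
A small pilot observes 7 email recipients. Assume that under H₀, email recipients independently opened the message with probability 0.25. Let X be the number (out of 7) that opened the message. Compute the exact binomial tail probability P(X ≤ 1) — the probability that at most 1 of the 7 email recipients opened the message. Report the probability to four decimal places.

X is binomial with n = 7 and p = 0.25.
P(X ≤ 1) = C(7,0)·0.25^0·0.75^7 + C(7,1)·0.25^1·0.75^6.
= 0.133484 + 0.311462 = 0.4449.

P = 0.4449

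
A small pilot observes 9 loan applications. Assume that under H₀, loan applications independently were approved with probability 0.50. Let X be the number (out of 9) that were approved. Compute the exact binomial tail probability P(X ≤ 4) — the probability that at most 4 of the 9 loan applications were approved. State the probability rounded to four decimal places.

P = 0.5000

X is binomial with n = 9 and p = 0.50.
P(X ≤ 4) = Σ_{j=0}^{4} C(9,j)·0.50^j·0.50^{9−j}.
= 0.001953 + 0.017578 + 0.070312 + 0.164062 + 0.246094 = 0.5000.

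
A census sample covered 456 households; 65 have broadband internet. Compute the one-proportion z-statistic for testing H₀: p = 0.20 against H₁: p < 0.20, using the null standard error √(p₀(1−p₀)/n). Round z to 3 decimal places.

z = -3.067

With x = 65 successes in n = 456, p̂ = 0.14254.
Under H₀, SE = √(p₀(1−p₀)/n) = √(0.20·0.80/456) = √0.000350877 = 0.018732.
z = (p̂ − p₀)/SE = (0.14254 − 0.20)/0.018732 = -3.067.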